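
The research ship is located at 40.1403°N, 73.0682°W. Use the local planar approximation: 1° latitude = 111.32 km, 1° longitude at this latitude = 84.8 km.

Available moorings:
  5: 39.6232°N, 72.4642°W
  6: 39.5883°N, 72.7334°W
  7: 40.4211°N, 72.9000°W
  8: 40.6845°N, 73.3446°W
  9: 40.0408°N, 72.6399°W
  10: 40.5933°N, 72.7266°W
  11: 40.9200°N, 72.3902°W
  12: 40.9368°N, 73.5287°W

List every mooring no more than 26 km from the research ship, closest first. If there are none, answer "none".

Distances from 40.1403°N, 73.0682°W:
5: 77.0517 km
6: 67.6904 km
7: 34.3591 km
8: 64.9565 km
9: 37.9713 km
10: 58.1559 km
11: 104.1114 km
12: 96.8848 km
Threshold 26 km: none within range.

none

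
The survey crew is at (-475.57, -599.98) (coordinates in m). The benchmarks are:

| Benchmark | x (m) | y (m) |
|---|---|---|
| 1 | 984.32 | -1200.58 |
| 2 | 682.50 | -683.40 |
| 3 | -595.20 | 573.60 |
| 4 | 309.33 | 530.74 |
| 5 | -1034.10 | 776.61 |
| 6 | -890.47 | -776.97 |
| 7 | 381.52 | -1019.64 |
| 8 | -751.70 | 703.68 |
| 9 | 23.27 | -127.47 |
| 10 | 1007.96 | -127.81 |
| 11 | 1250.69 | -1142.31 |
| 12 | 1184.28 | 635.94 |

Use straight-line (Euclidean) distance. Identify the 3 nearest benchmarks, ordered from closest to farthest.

6, 9, 7

Distances from (-475.57, -599.98):
1: √((1459.89)² + (-600.60)²) = √(2131278.8121 + 360720.3600) = 1578.61 m
2: √((1158.07)² + (-83.42)²) = √(1341126.1249 + 6958.8964) = 1161.07 m
3: √((-119.63)² + (1173.58)²) = √(14311.3369 + 1377290.0164) = 1179.66 m
4: √((784.90)² + (1130.72)²) = √(616068.0100 + 1278527.7184) = 1376.44 m
5: √((-558.53)² + (1376.59)²) = √(311955.7609 + 1895000.0281) = 1485.58 m
6: √((-414.90)² + (-176.99)²) = √(172142.0100 + 31325.4601) = 451.07 m
7: √((857.09)² + (-419.66)²) = √(734603.2681 + 176114.5156) = 954.32 m
8: √((-276.13)² + (1303.66)²) = √(76247.7769 + 1699529.3956) = 1332.58 m
9: √((498.84)² + (472.51)²) = √(248841.3456 + 223265.7001) = 687.10 m
10: √((1483.53)² + (472.17)²) = √(2200861.2609 + 222944.5089) = 1556.86 m
11: √((1726.26)² + (-542.33)²) = √(2979973.5876 + 294121.8289) = 1809.45 m
12: √((1659.85)² + (1235.92)²) = √(2755102.0225 + 1527498.2464) = 2069.44 m
Sorted: 6 (451.07 m) < 9 (687.10 m) < 7 (954.32 m) < 2 (1161.07 m) < 3 (1179.66 m) < …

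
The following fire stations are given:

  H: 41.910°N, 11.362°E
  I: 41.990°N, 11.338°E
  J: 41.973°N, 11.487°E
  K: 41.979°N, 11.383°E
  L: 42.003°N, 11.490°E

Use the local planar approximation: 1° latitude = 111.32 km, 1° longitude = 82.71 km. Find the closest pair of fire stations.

J and L

Pairwise distances:
H–I: 9.124 km
H–J: 12.493 km
H–K: 7.875 km
H–L: 14.807 km
I–J: 12.468 km
I–K: 3.918 km
I–L: 12.655 km
J–K: 8.628 km
J–L: 3.349 km
K–L: 9.244 km
Closest pair: J–L at 3.349 km.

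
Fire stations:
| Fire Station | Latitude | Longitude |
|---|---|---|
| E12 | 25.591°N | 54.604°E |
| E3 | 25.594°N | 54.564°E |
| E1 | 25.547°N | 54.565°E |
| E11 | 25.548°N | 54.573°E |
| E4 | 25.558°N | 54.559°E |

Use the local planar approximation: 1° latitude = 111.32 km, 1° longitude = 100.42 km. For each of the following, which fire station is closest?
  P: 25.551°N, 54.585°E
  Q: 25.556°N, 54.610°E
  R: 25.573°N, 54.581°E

P→E11; Q→E11; R→E4

P at 25.551°N, 54.585°E:
  E12: √((0.040·111.32)² + (0.019·100.42)²) = √(19.82743 + 3.64039) = 4.844 km
  E3: √((0.043·111.32)² + (-0.021·100.42)²) = √(22.91307 + 4.44712) = 5.231 km
  E1: √((-0.004·111.32)² + (-0.020·100.42)²) = √(0.19827 + 4.03367) = 2.057 km
  E11: √((-0.003·111.32)² + (-0.012·100.42)²) = √(0.11153 + 1.45212) = 1.250 km
  E4: √((0.007·111.32)² + (-0.026·100.42)²) = √(0.60721 + 6.81690) = 2.725 km
  → nearest: E11 (1.250 km)
Q at 25.556°N, 54.610°E:
  E12: √((0.035·111.32)² + (-0.006·100.42)²) = √(15.18037 + 0.36303) = 3.943 km
  E3: √((0.038·111.32)² + (-0.046·100.42)²) = √(17.89425 + 21.33812) = 6.264 km
  E1: √((-0.009·111.32)² + (-0.045·100.42)²) = √(1.00376 + 20.42046) = 4.629 km
  E11: √((-0.008·111.32)² + (-0.037·100.42)²) = √(0.79310 + 13.80524) = 3.821 km
  E4: √((0.002·111.32)² + (-0.051·100.42)²) = √(0.04957 + 26.22894) = 5.126 km
  → nearest: E11 (3.821 km)
R at 25.573°N, 54.581°E:
  E12: √((0.018·111.32)² + (0.023·100.42)²) = √(4.01505 + 5.33453) = 3.058 km
  E3: √((0.021·111.32)² + (-0.017·100.42)²) = √(5.46493 + 2.91433) = 2.895 km
  E1: √((-0.026·111.32)² + (-0.016·100.42)²) = √(8.37709 + 2.58155) = 3.310 km
  E11: √((-0.025·111.32)² + (-0.008·100.42)²) = √(7.74509 + 0.64539) = 2.897 km
  E4: √((-0.015·111.32)² + (-0.022·100.42)²) = √(2.78823 + 4.88074) = 2.769 km
  → nearest: E4 (2.769 km)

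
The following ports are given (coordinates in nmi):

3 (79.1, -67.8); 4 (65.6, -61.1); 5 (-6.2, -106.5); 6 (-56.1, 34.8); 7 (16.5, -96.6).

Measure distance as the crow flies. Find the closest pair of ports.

Pairwise distances:
3–4: 15.1 nmi
3–5: 93.7 nmi
3–6: 169.7 nmi
3–7: 68.9 nmi
4–5: 84.9 nmi
4–6: 154.9 nmi
4–7: 60.6 nmi
5–6: 149.9 nmi
5–7: 24.8 nmi
6–7: 150.1 nmi
Closest pair: 3–4 at 15.1 nmi.

3 and 4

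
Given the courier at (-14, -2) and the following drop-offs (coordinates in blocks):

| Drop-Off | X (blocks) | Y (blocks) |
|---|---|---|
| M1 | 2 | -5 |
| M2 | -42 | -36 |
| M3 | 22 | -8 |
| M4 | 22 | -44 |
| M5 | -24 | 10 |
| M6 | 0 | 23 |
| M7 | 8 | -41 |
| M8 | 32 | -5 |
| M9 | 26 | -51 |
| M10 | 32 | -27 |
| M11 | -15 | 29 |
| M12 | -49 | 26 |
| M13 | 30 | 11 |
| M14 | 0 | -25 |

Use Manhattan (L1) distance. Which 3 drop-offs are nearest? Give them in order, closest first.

Distances from (-14, -2):
M1: 19 blocks
M2: 62 blocks
M3: 42 blocks
M4: 78 blocks
M5: 22 blocks
M6: 39 blocks
M7: 61 blocks
M8: 49 blocks
M9: 89 blocks
M10: 71 blocks
M11: 32 blocks
M12: 63 blocks
M13: 57 blocks
M14: 37 blocks
Sorted: M1 (19 blocks) < M5 (22 blocks) < M11 (32 blocks) < M14 (37 blocks) < M6 (39 blocks) < …

M1, M5, M11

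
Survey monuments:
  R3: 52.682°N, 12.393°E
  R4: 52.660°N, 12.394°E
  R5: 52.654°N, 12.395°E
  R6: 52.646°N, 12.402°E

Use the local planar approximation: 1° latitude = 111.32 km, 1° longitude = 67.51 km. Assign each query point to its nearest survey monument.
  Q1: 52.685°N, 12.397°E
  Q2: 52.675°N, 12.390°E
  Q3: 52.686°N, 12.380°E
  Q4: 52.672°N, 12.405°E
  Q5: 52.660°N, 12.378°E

Q1→R3; Q2→R3; Q3→R3; Q4→R3; Q5→R4

Q1 at 52.685°N, 12.397°E:
  R3: 0.429 km
  R4: 2.790 km
  R5: 3.454 km
  R6: 4.355 km
  → nearest: R3 (0.429 km)
Q2 at 52.675°N, 12.390°E:
  R3: 0.805 km
  R4: 1.691 km
  R5: 2.362 km
  R6: 3.328 km
  → nearest: R3 (0.805 km)
Q3 at 52.686°N, 12.380°E:
  R3: 0.984 km
  R4: 3.045 km
  R5: 3.703 km
  R6: 4.694 km
  → nearest: R3 (0.984 km)
Q4 at 52.672°N, 12.405°E:
  R3: 1.377 km
  R4: 1.528 km
  R5: 2.114 km
  R6: 2.901 km
  → nearest: R3 (1.377 km)
Q5 at 52.660°N, 12.378°E:
  R3: 2.650 km
  R4: 1.080 km
  R5: 1.328 km
  R6: 2.248 km
  → nearest: R4 (1.080 km)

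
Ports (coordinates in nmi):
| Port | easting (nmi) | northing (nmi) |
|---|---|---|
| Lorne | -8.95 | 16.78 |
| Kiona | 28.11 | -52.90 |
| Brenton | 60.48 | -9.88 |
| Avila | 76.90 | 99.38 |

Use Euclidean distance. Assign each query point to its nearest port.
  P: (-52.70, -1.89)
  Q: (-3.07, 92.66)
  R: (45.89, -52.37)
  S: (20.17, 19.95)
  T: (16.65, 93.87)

P→Lorne; Q→Lorne; R→Kiona; S→Lorne; T→Avila

P at (-52.70, -1.89):
  Lorne: √((43.75)² + (18.67)²) = √(1914.0625 + 348.5689) = 47.57 nmi
  Kiona: √((80.81)² + (-51.01)²) = √(6530.2561 + 2602.0201) = 95.56 nmi
  Brenton: √((113.18)² + (-7.99)²) = √(12809.7124 + 63.8401) = 113.46 nmi
  Avila: √((129.60)² + (101.27)²) = √(16796.1600 + 10255.6129) = 164.47 nmi
  → nearest: Lorne (47.57 nmi)
Q at (-3.07, 92.66):
  Lorne: √((-5.88)² + (-75.88)²) = √(34.5744 + 5757.7744) = 76.11 nmi
  Kiona: √((31.18)² + (-145.56)²) = √(972.1924 + 21187.7136) = 148.86 nmi
  Brenton: √((63.55)² + (-102.54)²) = √(4038.6025 + 10514.4516) = 120.64 nmi
  Avila: √((79.97)² + (6.72)²) = √(6395.2009 + 45.1584) = 80.25 nmi
  → nearest: Lorne (76.11 nmi)
R at (45.89, -52.37):
  Lorne: √((-54.84)² + (69.15)²) = √(3007.4256 + 4781.7225) = 88.26 nmi
  Kiona: √((-17.78)² + (-0.53)²) = √(316.1284 + 0.2809) = 17.79 nmi
  Brenton: √((14.59)² + (42.49)²) = √(212.8681 + 1805.4001) = 44.93 nmi
  Avila: √((31.01)² + (151.75)²) = √(961.6201 + 23028.0625) = 154.89 nmi
  → nearest: Kiona (17.79 nmi)
S at (20.17, 19.95):
  Lorne: √((-29.12)² + (-3.17)²) = √(847.9744 + 10.0489) = 29.29 nmi
  Kiona: √((7.94)² + (-72.85)²) = √(63.0436 + 5307.1225) = 73.28 nmi
  Brenton: √((40.31)² + (-29.83)²) = √(1624.8961 + 889.8289) = 50.15 nmi
  Avila: √((56.73)² + (79.43)²) = √(3218.2929 + 6309.1249) = 97.61 nmi
  → nearest: Lorne (29.29 nmi)
T at (16.65, 93.87):
  Lorne: √((-25.60)² + (-77.09)²) = √(655.3600 + 5942.8681) = 81.23 nmi
  Kiona: √((11.46)² + (-146.77)²) = √(131.3316 + 21541.4329) = 147.22 nmi
  Brenton: √((43.83)² + (-103.75)²) = √(1921.0689 + 10764.0625) = 112.63 nmi
  Avila: √((60.25)² + (5.51)²) = √(3630.0625 + 30.3601) = 60.50 nmi
  → nearest: Avila (60.50 nmi)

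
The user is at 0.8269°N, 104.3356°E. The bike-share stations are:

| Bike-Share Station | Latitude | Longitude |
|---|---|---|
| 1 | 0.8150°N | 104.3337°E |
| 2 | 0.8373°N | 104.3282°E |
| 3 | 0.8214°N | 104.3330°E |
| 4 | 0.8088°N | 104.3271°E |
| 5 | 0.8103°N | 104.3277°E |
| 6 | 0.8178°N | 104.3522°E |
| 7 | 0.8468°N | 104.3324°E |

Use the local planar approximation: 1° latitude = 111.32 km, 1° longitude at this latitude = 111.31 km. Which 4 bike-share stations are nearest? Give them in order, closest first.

Distances from 0.8269°N, 104.3356°E:
1: √((-0.0119·111.32)² + (-0.0019·111.31)²) = √(1.754851 + 0.044728) = 1.3415 km
2: √((0.0104·111.32)² + (-0.0074·111.31)²) = √(1.340334 + 0.678472) = 1.4208 km
3: √((-0.0055·111.32)² + (-0.0026·111.31)²) = √(0.374862 + 0.083756) = 0.6772 km
4: √((-0.0181·111.32)² + (-0.0085·111.31)²) = √(4.059790 + 0.895171) = 2.2260 km
5: √((-0.0166·111.32)² + (-0.0079·111.31)²) = √(3.414779 + 0.773255) = 2.0465 km
6: √((-0.0091·111.32)² + (0.0166·111.31)²) = √(1.026193 + 3.414165) = 2.1072 km
7: √((0.0199·111.32)² + (-0.0032·111.31)²) = √(4.907412 + 0.126873) = 2.2437 km
Sorted: 3 (0.6772 km) < 1 (1.3415 km) < 2 (1.4208 km) < 5 (2.0465 km) < 6 (2.1072 km) < 4 (2.2260 km) < …

3, 1, 2, 5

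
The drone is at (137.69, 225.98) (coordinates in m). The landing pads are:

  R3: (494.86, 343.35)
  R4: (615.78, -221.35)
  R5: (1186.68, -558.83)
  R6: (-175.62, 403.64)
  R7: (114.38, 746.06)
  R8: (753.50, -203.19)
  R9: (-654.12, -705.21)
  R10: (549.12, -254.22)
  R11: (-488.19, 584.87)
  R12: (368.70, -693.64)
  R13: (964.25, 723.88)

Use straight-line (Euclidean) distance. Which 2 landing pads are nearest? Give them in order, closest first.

Distances from (137.69, 225.98):
R3: √((357.17)² + (117.37)²) = √(127570.4089 + 13775.7169) = 375.96 m
R4: √((478.09)² + (-447.33)²) = √(228570.0481 + 200104.1289) = 654.73 m
R5: √((1048.99)² + (-784.81)²) = √(1100380.0201 + 615926.7361) = 1310.08 m
R6: √((-313.31)² + (177.66)²) = √(98163.1561 + 31563.0756) = 360.18 m
R7: √((-23.31)² + (520.08)²) = √(543.3561 + 270483.2064) = 520.60 m
R8: √((615.81)² + (-429.17)²) = √(379221.9561 + 184186.8889) = 750.61 m
R9: √((-791.81)² + (-931.19)²) = √(626963.0761 + 867114.8161) = 1222.32 m
R10: √((411.43)² + (-480.20)²) = √(169274.6449 + 230592.0400) = 632.35 m
R11: √((-625.88)² + (358.89)²) = √(391725.7744 + 128802.0321) = 721.48 m
R12: √((231.01)² + (-919.62)²) = √(53365.6201 + 845700.9444) = 948.19 m
R13: √((826.56)² + (497.90)²) = √(683201.4336 + 247904.4100) = 964.94 m
Sorted: R6 (360.18 m) < R3 (375.96 m) < R7 (520.60 m) < R10 (632.35 m) < …

R6, R3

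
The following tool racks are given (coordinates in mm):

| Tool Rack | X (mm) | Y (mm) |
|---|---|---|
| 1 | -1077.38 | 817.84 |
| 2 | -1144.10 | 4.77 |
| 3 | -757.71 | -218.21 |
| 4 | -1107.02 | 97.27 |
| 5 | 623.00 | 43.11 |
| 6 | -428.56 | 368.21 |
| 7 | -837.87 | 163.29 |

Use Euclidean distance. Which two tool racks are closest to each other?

2 and 4

Pairwise distances:
1–2: 815.80 mm
1–3: 1084.25 mm
1–4: 721.18 mm
1–5: 1868.56 mm
1–6: 789.39 mm
1–7: 696.99 mm
2–3: 446.11 mm
2–4: 99.66 mm
2–5: 1767.52 mm
2–6: 802.55 mm
2–7: 344.83 mm
3–4: 470.69 mm
3–5: 1405.22 mm
3–6: 672.48 mm
3–7: 389.83 mm
4–5: 1730.87 mm
4–6: 730.56 mm
4–7: 277.13 mm
5–6: 1100.67 mm
5–7: 1465.81 mm
6–7: 457.74 mm
Closest pair: 2–4 at 99.66 mm.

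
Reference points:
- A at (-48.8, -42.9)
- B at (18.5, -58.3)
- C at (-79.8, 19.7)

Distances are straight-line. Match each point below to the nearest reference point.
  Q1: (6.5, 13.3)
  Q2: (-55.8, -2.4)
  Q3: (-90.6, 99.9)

Q1→B; Q2→C; Q3→C

Q1 at (6.5, 13.3):
  A: 78.8
  B: 72.6
  C: 86.5
  → nearest: B (72.6)
Q2 at (-55.8, -2.4):
  A: 41.1
  B: 93.0
  C: 32.6
  → nearest: C (32.6)
Q3 at (-90.6, 99.9):
  A: 148.8
  B: 192.2
  C: 80.9
  → nearest: C (80.9)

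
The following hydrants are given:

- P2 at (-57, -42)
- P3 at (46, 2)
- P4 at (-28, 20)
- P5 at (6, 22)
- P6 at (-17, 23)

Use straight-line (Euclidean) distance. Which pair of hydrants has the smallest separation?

Pairwise distances:
P2–P3: 112.0
P2–P4: 68.4
P2–P5: 89.8
P2–P6: 76.3
P3–P4: 76.2
P3–P5: 44.7
P3–P6: 66.4
P4–P5: 34.1
P4–P6: 11.4
P5–P6: 23.0
Closest pair: P4–P6 at 11.4.

P4 and P6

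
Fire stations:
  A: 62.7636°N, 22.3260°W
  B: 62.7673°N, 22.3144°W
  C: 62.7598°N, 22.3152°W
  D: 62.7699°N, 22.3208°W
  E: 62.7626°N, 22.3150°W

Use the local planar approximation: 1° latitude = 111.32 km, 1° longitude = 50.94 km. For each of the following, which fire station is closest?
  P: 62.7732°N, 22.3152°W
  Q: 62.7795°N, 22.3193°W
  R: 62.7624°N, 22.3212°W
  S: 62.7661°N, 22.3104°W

P at 62.7732°N, 22.3152°W:
  A: √((-0.0096·111.32)² + (-0.0108·50.94)²) = √(1.142060 + 0.302667) = 1.2020 km
  B: √((-0.0059·111.32)² + (0.0008·50.94)²) = √(0.431370 + 0.001661) = 0.6581 km
  C: √((-0.0134·111.32)² + (0.0000·50.94)²) = √(2.225133 + 0.000000) = 1.4917 km
  D: √((-0.0033·111.32)² + (-0.0056·50.94)²) = √(0.134950 + 0.081376) = 0.4651 km
  E: √((-0.0106·111.32)² + (0.0002·50.94)²) = √(1.392381 + 0.000104) = 1.1800 km
  → nearest: D (0.4651 km)
Q at 62.7795°N, 22.3193°W:
  A: √((-0.0159·111.32)² + (-0.0067·50.94)²) = √(3.132858 + 0.116484) = 1.8026 km
  B: √((-0.0122·111.32)² + (0.0049·50.94)²) = √(1.844446 + 0.062303) = 1.3809 km
  C: √((-0.0197·111.32)² + (0.0041·50.94)²) = √(4.809267 + 0.043620) = 2.2029 km
  D: √((-0.0096·111.32)² + (-0.0015·50.94)²) = √(1.142060 + 0.005838) = 1.0714 km
  E: √((-0.0169·111.32)² + (0.0043·50.94)²) = √(3.539320 + 0.047979) = 1.8940 km
  → nearest: D (1.0714 km)
R at 62.7624°N, 22.3212°W:
  A: √((0.0012·111.32)² + (-0.0048·50.94)²) = √(0.017845 + 0.059786) = 0.2786 km
  B: √((0.0049·111.32)² + (0.0068·50.94)²) = √(0.297535 + 0.119987) = 0.6462 km
  C: √((-0.0026·111.32)² + (0.0060·50.94)²) = √(0.083771 + 0.093416) = 0.4209 km
  D: √((0.0075·111.32)² + (0.0004·50.94)²) = √(0.697058 + 0.000415) = 0.8351 km
  E: √((0.0002·111.32)² + (0.0062·50.94)²) = √(0.000496 + 0.099747) = 0.3166 km
  → nearest: A (0.2786 km)
S at 62.7661°N, 22.3104°W:
  A: √((-0.0025·111.32)² + (-0.0156·50.94)²) = √(0.077451 + 0.631491) = 0.8420 km
  B: √((0.0012·111.32)² + (-0.0040·50.94)²) = √(0.017845 + 0.041518) = 0.2436 km
  C: √((-0.0063·111.32)² + (-0.0048·50.94)²) = √(0.491844 + 0.059786) = 0.7427 km
  D: √((0.0038·111.32)² + (-0.0104·50.94)²) = √(0.178943 + 0.280663) = 0.6779 km
  E: √((-0.0035·111.32)² + (-0.0046·50.94)²) = √(0.151804 + 0.054908) = 0.4547 km
  → nearest: B (0.2436 km)

P→D; Q→D; R→A; S→B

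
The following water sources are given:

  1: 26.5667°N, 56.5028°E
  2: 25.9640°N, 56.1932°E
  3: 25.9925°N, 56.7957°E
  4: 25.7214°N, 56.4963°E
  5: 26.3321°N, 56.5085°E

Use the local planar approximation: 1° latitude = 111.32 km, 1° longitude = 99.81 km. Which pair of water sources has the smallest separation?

Pairwise distances:
1–2: √((-0.6027·111.32)² + (-0.3096·99.81)²) = √(4501.412144 + 954.882678) = 73.8667 km
1–3: √((-0.5742·111.32)² + (0.2929·99.81)²) = √(4085.759241 + 854.647161) = 70.2880 km
1–4: √((-0.8453·111.32)² + (-0.0065·99.81)²) = √(8854.583409 + 0.420896) = 94.1010 km
1–5: √((-0.2346·111.32)² + (0.0057·99.81)²) = √(682.028324 + 0.323667) = 26.1219 km
2–3: √((0.0285·111.32)² + (0.6025·99.81)²) = √(10.065518 + 3616.281367) = 60.2192 km
2–4: √((-0.2426·111.32)² + (0.3031·99.81)²) = √(729.336567 + 915.208371) = 40.5530 km
2–5: √((0.3681·111.32)² + (0.3153·99.81)²) = √(1679.105678 + 990.366753) = 51.6669 km
3–4: √((-0.2711·111.32)² + (-0.2994·99.81)²) = √(910.763108 + 893.000502) = 42.4707 km
3–5: √((0.3396·111.32)² + (-0.2872·99.81)²) = √(1429.162981 + 821.706992) = 47.4433 km
4–5: √((0.6107·111.32)² + (0.0122·99.81)²) = √(4621.705149 + 1.482749) = 67.9940 km
Closest pair: 1–5 at 26.1219 km.

1 and 5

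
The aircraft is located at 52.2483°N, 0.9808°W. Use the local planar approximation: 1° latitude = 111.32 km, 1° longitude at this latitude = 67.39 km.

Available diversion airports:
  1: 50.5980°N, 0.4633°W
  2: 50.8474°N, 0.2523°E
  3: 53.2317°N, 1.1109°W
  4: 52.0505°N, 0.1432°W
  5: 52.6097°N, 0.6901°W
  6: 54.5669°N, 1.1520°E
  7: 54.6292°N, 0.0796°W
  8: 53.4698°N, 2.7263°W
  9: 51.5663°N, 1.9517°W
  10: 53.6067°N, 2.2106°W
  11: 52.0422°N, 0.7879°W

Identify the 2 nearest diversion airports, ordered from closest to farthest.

Distances from 52.2483°N, 0.9808°W:
1: √((-1.6503·111.32)² + (0.5175·67.39)²) = √(33749.877020 + 1216.218544) = 186.9922 km
2: √((-1.4009·111.32)² + (1.2331·67.39)²) = √(24319.837340 + 6905.378818) = 176.7066 km
3: √((0.9834·111.32)² + (-0.1301·67.39)²) = √(11984.138051 + 76.867987) = 109.8226 km
4: √((-0.1978·111.32)² + (0.8376·67.39)²) = √(484.840589 + 3186.135563) = 60.5886 km
5: √((0.3614·111.32)² + (0.2907·67.39)²) = √(1618.537223 + 383.778796) = 44.7472 km
6: √((2.3186·111.32)² + (2.1328·67.39)²) = √(66618.992185 + 20658.138125) = 295.4270 km
7: √((2.3809·111.32)² + (0.9012·67.39)²) = √(70247.149386 + 3688.359791) = 271.9108 km
8: √((1.2215·111.32)² + (-1.7455·67.39)²) = √(18489.847872 + 13836.639279) = 179.7957 km
9: √((-0.6820·111.32)² + (-0.9709·67.39)²) = √(5763.882842 + 4280.947629) = 100.2239 km
10: √((1.3584·111.32)² + (-1.2298·67.39)²) = √(22866.607703 + 6868.468173) = 172.4386 km
11: √((-0.2061·111.32)² + (0.1929·67.39)²) = √(526.383635 + 168.987806) = 26.3699 km
Sorted: 11 (26.3699 km) < 5 (44.7472 km) < 4 (60.5886 km) < 9 (100.2239 km) < …

11, 5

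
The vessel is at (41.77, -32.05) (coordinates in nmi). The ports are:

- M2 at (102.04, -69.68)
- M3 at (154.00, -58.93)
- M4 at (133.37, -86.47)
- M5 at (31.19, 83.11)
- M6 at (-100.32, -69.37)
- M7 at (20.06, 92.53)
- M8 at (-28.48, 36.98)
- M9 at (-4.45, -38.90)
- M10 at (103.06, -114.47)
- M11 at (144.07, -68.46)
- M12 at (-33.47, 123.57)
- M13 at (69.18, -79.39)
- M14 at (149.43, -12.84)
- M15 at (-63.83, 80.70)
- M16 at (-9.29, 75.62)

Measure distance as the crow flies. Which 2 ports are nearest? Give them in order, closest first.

M9, M13

Distances from (41.77, -32.05):
M2: 71.05 nmi
M3: 115.40 nmi
M4: 106.55 nmi
M5: 115.64 nmi
M6: 146.91 nmi
M7: 126.46 nmi
M8: 98.49 nmi
M9: 46.72 nmi
M10: 102.71 nmi
M11: 108.59 nmi
M12: 172.85 nmi
M13: 54.70 nmi
M14: 109.36 nmi
M15: 154.48 nmi
M16: 119.16 nmi
Sorted: M9 (46.72 nmi) < M13 (54.70 nmi) < M2 (71.05 nmi) < M8 (98.49 nmi) < …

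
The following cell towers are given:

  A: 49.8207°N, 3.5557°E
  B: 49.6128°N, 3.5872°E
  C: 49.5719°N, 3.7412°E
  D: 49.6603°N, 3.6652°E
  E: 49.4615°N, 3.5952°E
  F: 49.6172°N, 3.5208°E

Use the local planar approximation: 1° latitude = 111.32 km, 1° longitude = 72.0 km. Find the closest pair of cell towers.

B and F

Pairwise distances:
A–B: √((-0.2079·111.32)² + (0.0315·72.0)²) = √(535.618260 + 5.143824) = 23.2543 km
A–C: √((-0.2488·111.32)² + (0.1855·72.0)²) = √(767.091459 + 178.382736) = 30.7486 km
A–D: √((-0.1604·111.32)² + (0.1095·72.0)²) = √(318.827022 + 62.157456) = 19.5188 km
A–E: √((-0.3592·111.32)² + (0.0395·72.0)²) = √(1598.891712 + 8.088336) = 40.0872 km
A–F: √((-0.2035·111.32)² + (-0.0349·72.0)²) = √(513.186499 + 6.314164) = 22.7926 km
B–C: √((-0.0409·111.32)² + (0.1540·72.0)²) = √(20.729700 + 122.943744) = 11.9864 km
B–D: √((0.0475·111.32)² + (0.0780·72.0)²) = √(27.959771 + 31.539456) = 7.7136 km
B–E: √((-0.1513·111.32)² + (0.0080·72.0)²) = √(283.677082 + 0.331776) = 16.8526 km
B–F: √((0.0044·111.32)² + (-0.0664·72.0)²) = √(0.239912 + 22.856049) = 4.8058 km
C–D: √((0.0884·111.32)² + (-0.0760·72.0)²) = √(96.839140 + 29.942784) = 11.2597 km
C–E: √((-0.1104·111.32)² + (-0.1460·72.0)²) = √(151.037414 + 110.502144) = 16.1722 km
C–F: √((0.0453·111.32)² + (-0.2204·72.0)²) = √(25.429791 + 251.818813) = 16.6508 km
D–E: √((-0.1988·111.32)² + (-0.0700·72.0)²) = √(489.755312 + 25.401600) = 22.6971 km
D–F: √((-0.0431·111.32)² + (-0.1444·72.0)²) = √(23.019768 + 108.093450) = 11.4505 km
E–F: √((0.1557·111.32)² + (-0.0744·72.0)²) = √(300.416388 + 28.695306) = 18.1414 km
Closest pair: B–F at 4.8058 km.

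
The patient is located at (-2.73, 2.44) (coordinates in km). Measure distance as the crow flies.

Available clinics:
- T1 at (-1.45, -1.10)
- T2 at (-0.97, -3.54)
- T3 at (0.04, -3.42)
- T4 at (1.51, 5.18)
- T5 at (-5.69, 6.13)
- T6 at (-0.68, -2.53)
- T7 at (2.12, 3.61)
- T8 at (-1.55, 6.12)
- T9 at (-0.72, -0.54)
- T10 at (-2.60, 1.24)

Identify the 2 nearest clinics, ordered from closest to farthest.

Distances from (-2.73, 2.44):
T1: √((1.28)² + (-3.54)²) = √(1.6384 + 12.5316) = 3.76 km
T2: √((1.76)² + (-5.98)²) = √(3.0976 + 35.7604) = 6.23 km
T3: √((2.77)² + (-5.86)²) = √(7.6729 + 34.3396) = 6.48 km
T4: √((4.24)² + (2.74)²) = √(17.9776 + 7.5076) = 5.05 km
T5: √((-2.96)² + (3.69)²) = √(8.7616 + 13.6161) = 4.73 km
T6: √((2.05)² + (-4.97)²) = √(4.2025 + 24.7009) = 5.38 km
T7: √((4.85)² + (1.17)²) = √(23.5225 + 1.3689) = 4.99 km
T8: √((1.18)² + (3.68)²) = √(1.3924 + 13.5424) = 3.86 km
T9: √((2.01)² + (-2.98)²) = √(4.0401 + 8.8804) = 3.59 km
T10: √((0.13)² + (-1.20)²) = √(0.0169 + 1.4400) = 1.21 km
Sorted: T10 (1.21 km) < T9 (3.59 km) < T1 (3.76 km) < T8 (3.86 km) < …

T10, T9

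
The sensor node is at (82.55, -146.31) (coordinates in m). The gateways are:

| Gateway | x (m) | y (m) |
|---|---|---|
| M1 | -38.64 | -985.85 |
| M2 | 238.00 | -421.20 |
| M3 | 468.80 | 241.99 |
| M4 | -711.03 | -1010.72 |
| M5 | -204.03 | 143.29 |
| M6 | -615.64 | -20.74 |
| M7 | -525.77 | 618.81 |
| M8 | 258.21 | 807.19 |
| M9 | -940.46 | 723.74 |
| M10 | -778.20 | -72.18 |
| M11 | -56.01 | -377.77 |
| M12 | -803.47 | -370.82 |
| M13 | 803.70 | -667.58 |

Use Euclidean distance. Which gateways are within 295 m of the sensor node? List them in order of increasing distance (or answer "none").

Distances from (82.55, -146.31):
M1: √((-121.19)² + (-839.54)²) = √(14687.0161 + 704827.4116) = 848.24 m
M2: √((155.45)² + (-274.89)²) = √(24164.7025 + 75564.5121) = 315.80 m
M3: √((386.25)² + (388.30)²) = √(149189.0625 + 150776.8900) = 547.69 m
M4: √((-793.58)² + (-864.41)²) = √(629769.2164 + 747204.6481) = 1173.45 m
M5: √((-286.58)² + (289.60)²) = √(82128.0964 + 83868.1600) = 407.43 m
M6: √((-698.19)² + (125.57)²) = √(487469.2761 + 15767.8249) = 709.39 m
M7: √((-608.32)² + (765.12)²) = √(370053.2224 + 585408.6144) = 977.48 m
M8: √((175.66)² + (953.50)²) = √(30856.4356 + 909162.2500) = 969.55 m
M9: √((-1023.01)² + (870.05)²) = √(1046549.4601 + 756987.0025) = 1342.96 m
M10: √((-860.75)² + (74.13)²) = √(740890.5625 + 5495.2569) = 863.94 m
M11: √((-138.56)² + (-231.46)²) = √(19198.8736 + 53573.7316) = 269.76 m
M12: √((-886.02)² + (-224.51)²) = √(785031.4404 + 50404.7401) = 914.02 m
M13: √((721.15)² + (-521.27)²) = √(520057.3225 + 271722.4129) = 889.82 m
Threshold 295 m: M11 (269.76 m) is within range.

M11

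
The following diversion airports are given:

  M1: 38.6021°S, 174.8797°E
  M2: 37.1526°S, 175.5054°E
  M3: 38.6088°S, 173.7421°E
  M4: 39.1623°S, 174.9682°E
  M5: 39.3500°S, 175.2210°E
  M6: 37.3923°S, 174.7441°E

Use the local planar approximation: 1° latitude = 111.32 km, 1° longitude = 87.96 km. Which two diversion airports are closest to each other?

M4 and M5

Pairwise distances:
M1–M2: 170.4862 km
M1–M3: 100.0661 km
M1–M4: 62.8454 km
M1–M5: 88.5034 km
M1–M6: 135.2021 km
M2–M3: 224.3518 km
M2–M4: 228.6554 km
M2–M5: 245.8904 km
M2–M6: 72.0845 km
M3–M4: 124.2080 km
M3–M5: 154.0449 km
M3–M6: 161.5758 km
M4–M5: 30.5130 km
M4–M6: 198.0199 km
M5–M6: 221.9316 km
Closest pair: M4–M5 at 30.5130 km.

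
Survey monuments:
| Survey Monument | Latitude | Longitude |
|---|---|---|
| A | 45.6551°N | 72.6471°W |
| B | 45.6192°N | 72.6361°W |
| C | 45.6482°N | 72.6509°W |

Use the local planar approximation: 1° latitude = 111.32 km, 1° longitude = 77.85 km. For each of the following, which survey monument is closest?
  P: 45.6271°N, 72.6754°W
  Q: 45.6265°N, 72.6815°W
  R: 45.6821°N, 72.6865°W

P at 45.6271°N, 72.6754°W:
  A: √((0.0280·111.32)² + (0.0283·77.85)²) = √(9.715440 + 4.853892) = 3.8170 km
  B: √((-0.0079·111.32)² + (0.0393·77.85)²) = √(0.773394 + 9.360571) = 3.1834 km
  C: √((0.0211·111.32)² + (0.0245·77.85)²) = √(5.517106 + 3.637889) = 3.0257 km
  → nearest: C (3.0257 km)
Q at 45.6265°N, 72.6815°W:
  A: √((0.0286·111.32)² + (0.0344·77.85)²) = √(10.136277 + 7.171898) = 4.1603 km
  B: √((-0.0073·111.32)² + (0.0454·77.85)²) = √(0.660377 + 12.491913) = 3.6266 km
  C: √((0.0217·111.32)² + (0.0306·77.85)²) = √(5.835336 + 5.674924) = 3.3927 km
  → nearest: C (3.3927 km)
R at 45.6821°N, 72.6865°W:
  A: √((-0.0270·111.32)² + (0.0394·77.85)²) = √(9.033872 + 9.408268) = 4.2944 km
  B: √((-0.0629·111.32)² + (0.0504·77.85)²) = √(49.028396 + 15.394951) = 8.0264 km
  C: √((-0.0339·111.32)² + (0.0356·77.85)²) = √(14.241174 + 7.680991) = 4.6821 km
  → nearest: A (4.2944 km)

P→C; Q→C; R→A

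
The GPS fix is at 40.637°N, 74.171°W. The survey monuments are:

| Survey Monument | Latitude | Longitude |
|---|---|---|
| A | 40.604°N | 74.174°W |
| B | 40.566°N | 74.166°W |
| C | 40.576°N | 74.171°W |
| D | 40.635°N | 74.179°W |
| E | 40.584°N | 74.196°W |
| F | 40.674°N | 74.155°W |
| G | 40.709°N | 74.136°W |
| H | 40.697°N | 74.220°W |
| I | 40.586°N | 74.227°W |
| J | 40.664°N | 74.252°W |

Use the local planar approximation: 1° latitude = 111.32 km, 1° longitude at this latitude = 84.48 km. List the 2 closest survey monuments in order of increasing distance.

Distances from 40.637°N, 74.171°W:
A: 3.682 km
B: 7.915 km
C: 6.791 km
D: 0.712 km
E: 6.267 km
F: 4.335 km
G: 8.543 km
H: 7.858 km
I: 7.390 km
J: 7.474 km
Sorted: D (0.712 km) < A (3.682 km) < F (4.335 km) < E (6.267 km) < …

D, A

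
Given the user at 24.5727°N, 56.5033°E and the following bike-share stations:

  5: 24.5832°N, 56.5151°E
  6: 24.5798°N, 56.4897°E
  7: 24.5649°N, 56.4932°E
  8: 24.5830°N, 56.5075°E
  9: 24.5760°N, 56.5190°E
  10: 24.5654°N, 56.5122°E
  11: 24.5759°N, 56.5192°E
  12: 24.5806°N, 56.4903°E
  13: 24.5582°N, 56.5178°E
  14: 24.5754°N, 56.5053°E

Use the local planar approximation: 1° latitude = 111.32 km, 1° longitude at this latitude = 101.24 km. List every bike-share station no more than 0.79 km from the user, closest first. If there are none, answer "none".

14

Distances from 24.5727°N, 56.5033°E:
5: 1.6713 km
6: 1.5876 km
7: 1.3415 km
8: 1.2229 km
9: 1.6314 km
10: 1.2134 km
11: 1.6487 km
12: 1.5829 km
13: 2.1818 km
14: 0.3624 km
Threshold 0.79 km: 14 (0.3624 km) is within range.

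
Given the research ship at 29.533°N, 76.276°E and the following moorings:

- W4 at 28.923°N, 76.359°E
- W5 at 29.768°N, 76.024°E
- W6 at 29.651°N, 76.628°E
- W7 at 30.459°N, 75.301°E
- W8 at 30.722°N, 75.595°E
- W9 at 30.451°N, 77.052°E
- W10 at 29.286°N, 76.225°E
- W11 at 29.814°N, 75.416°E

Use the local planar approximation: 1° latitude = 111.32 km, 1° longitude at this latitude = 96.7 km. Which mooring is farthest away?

Distances from 29.533°N, 76.276°E:
W4: 68.378 km
W5: 35.752 km
W6: 36.485 km
W7: 139.697 km
W8: 147.836 km
W9: 126.783 km
W10: 27.935 km
W11: 88.851 km
Maximum: W8 at 147.836 km.

W8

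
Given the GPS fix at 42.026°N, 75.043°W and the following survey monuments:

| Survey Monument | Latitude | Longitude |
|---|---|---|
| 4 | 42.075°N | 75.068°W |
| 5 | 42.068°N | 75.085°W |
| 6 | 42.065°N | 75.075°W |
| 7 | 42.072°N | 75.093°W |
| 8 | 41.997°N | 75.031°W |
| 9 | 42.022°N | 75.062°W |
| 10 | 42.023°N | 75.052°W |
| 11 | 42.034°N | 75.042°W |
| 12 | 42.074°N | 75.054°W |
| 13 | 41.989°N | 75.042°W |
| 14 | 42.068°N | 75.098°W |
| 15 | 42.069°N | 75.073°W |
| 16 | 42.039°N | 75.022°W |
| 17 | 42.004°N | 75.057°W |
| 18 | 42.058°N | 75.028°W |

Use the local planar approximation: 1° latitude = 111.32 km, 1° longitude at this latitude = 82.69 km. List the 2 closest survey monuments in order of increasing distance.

Distances from 42.026°N, 75.043°W:
4: 5.833 km
5: 5.824 km
6: 5.084 km
7: 6.581 km
8: 3.377 km
9: 1.633 km
10: 0.816 km
11: 0.894 km
12: 5.420 km
13: 4.120 km
14: 6.523 km
15: 5.391 km
16: 2.260 km
17: 2.709 km
18: 3.772 km
Sorted: 10 (0.816 km) < 11 (0.894 km) < 9 (1.633 km) < 16 (2.260 km) < …

10, 11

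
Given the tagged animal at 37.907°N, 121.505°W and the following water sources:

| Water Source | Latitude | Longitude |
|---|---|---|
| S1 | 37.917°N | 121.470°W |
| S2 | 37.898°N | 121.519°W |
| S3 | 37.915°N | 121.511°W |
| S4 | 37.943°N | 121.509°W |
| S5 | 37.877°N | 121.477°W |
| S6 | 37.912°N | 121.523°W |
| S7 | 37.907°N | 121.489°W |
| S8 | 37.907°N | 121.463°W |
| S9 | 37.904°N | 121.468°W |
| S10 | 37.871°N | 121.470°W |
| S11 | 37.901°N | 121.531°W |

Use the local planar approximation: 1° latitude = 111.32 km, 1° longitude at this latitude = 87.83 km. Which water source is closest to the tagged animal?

Distances from 37.907°N, 121.505°W:
S1: 3.269 km
S2: 1.586 km
S3: 1.035 km
S4: 4.023 km
S5: 4.147 km
S6: 1.676 km
S7: 1.405 km
S8: 3.689 km
S9: 3.267 km
S10: 5.051 km
S11: 2.379 km
Minimum: S3 at 1.035 km.

S3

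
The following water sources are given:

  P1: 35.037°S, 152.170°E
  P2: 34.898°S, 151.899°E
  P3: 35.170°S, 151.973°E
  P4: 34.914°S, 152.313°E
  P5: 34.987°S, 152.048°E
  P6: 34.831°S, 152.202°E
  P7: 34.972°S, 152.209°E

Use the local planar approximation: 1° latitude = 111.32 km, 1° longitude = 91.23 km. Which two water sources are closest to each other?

Pairwise distances:
P1–P2: 29.166 km
P1–P3: 23.285 km
P1–P4: 18.912 km
P1–P5: 12.444 km
P1–P6: 23.117 km
P1–P7: 8.063 km
P2–P3: 31.023 km
P2–P4: 37.811 km
P2–P5: 16.821 km
P2–P6: 28.631 km
P2–P7: 29.457 km
P3–P4: 42.122 km
P3–P5: 21.490 km
P3–P6: 43.134 km
P3–P7: 30.812 km
P4–P5: 25.505 km
P4–P6: 13.708 km
P4–P7: 11.476 km
P5–P6: 22.337 km
P5–P7: 14.783 km
P6–P7: 15.709 km
Closest pair: P1–P7 at 8.063 km.

P1 and P7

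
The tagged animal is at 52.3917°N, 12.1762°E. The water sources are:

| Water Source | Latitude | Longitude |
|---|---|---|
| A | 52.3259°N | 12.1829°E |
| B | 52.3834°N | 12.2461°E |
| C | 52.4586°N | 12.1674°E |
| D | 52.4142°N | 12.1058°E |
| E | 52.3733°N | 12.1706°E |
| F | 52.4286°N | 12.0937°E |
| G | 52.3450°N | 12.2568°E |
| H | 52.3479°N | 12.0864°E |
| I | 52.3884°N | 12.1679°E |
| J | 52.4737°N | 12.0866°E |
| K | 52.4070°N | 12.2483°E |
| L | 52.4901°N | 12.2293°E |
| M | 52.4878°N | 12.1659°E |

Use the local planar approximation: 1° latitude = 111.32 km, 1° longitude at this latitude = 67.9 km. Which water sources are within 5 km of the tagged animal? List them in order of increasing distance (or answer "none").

Distances from 52.3917°N, 12.1762°E:
A: 7.3390 km
B: 4.8353 km
C: 7.4712 km
D: 5.3966 km
E: 2.0833 km
F: 6.9464 km
G: 7.5483 km
H: 7.8072 km
I: 0.6727 km
J: 10.9699 km
K: 5.1834 km
L: 11.5320 km
M: 10.7207 km
Threshold 5 km: I (0.6727 km), E (2.0833 km), B (4.8353 km) are within range.

I, E, B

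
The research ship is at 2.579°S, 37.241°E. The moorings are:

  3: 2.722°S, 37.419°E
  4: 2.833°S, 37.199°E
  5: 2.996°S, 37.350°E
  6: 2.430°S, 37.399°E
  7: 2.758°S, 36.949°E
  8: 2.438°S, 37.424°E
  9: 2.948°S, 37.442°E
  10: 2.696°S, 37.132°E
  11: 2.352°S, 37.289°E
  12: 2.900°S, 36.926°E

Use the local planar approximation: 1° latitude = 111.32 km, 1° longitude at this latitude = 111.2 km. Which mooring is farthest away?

12

Distances from 2.579°S, 37.241°E:
3: √((-0.143·111.32)² + (0.178·111.2)²) = √(253.40692 + 391.78660) = 25.401 km
4: √((-0.254·111.32)² + (-0.042·111.2)²) = √(799.49146 + 21.81264) = 28.658 km
5: √((-0.417·111.32)² + (0.109·111.2)²) = √(2154.85725 + 146.91379) = 47.977 km
6: √((0.149·111.32)² + (0.158·111.2)²) = √(275.11795 + 308.69084) = 24.162 km
7: √((-0.179·111.32)² + (-0.292·111.2)²) = √(397.05663 + 1054.32688) = 38.097 km
8: √((0.141·111.32)² + (0.183·111.2)²) = √(246.36818 + 414.10622) = 25.700 km
9: √((-0.369·111.32)² + (0.201·111.2)²) = √(1687.32650 + 499.57614) = 46.764 km
10: √((-0.117·111.32)² + (-0.109·111.2)²) = √(169.63604 + 146.91379) = 17.792 km
11: √((0.227·111.32)² + (0.048·111.2)²) = √(638.55471 + 28.48997) = 25.827 km
12: √((-0.321·111.32)² + (-0.315·111.2)²) = √(1276.89875 + 1226.96078) = 50.039 km
Maximum: 12 at 50.039 km.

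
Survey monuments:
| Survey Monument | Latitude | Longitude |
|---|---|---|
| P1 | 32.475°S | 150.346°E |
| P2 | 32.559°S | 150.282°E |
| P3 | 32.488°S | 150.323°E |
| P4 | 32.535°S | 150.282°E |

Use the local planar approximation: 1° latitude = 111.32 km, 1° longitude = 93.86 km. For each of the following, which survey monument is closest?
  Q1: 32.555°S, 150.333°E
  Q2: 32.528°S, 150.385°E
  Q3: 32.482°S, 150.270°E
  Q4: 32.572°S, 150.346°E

Q1→P2; Q2→P1; Q3→P3; Q4→P2

Q1 at 32.555°S, 150.333°E:
  P1: √((0.080·111.32)² + (0.013·93.86)²) = √(79.30971 + 1.48884) = 8.989 km
  P2: √((-0.004·111.32)² + (-0.051·93.86)²) = √(0.19827 + 22.91403) = 4.808 km
  P3: √((0.067·111.32)² + (-0.010·93.86)²) = √(55.62833 + 0.88097) = 7.517 km
  P4: √((0.020·111.32)² + (-0.051·93.86)²) = √(4.95686 + 22.91403) = 5.279 km
  → nearest: P2 (4.808 km)
Q2 at 32.528°S, 150.385°E:
  P1: √((0.053·111.32)² + (-0.039·93.86)²) = √(34.80953 + 13.39955) = 6.943 km
  P2: √((-0.031·111.32)² + (-0.103·93.86)²) = √(11.90885 + 93.46210) = 10.265 km
  P3: √((0.040·111.32)² + (-0.062·93.86)²) = √(19.82743 + 33.86449) = 7.327 km
  P4: √((-0.007·111.32)² + (-0.103·93.86)²) = √(0.60721 + 93.46210) = 9.699 km
  → nearest: P1 (6.943 km)
Q3 at 32.482°S, 150.270°E:
  P1: √((0.007·111.32)² + (0.076·93.86)²) = √(0.60721 + 50.88482) = 7.176 km
  P2: √((-0.077·111.32)² + (0.012·93.86)²) = √(73.47301 + 1.26860) = 8.645 km
  P3: √((-0.006·111.32)² + (0.053·93.86)²) = √(0.44612 + 24.74645) = 5.019 km
  P4: √((-0.053·111.32)² + (0.012·93.86)²) = √(34.80953 + 1.26860) = 6.007 km
  → nearest: P3 (5.019 km)
Q4 at 32.572°S, 150.346°E:
  P1: √((0.097·111.32)² + (0.000·93.86)²) = √(116.59767 + 0.00000) = 10.798 km
  P2: √((0.013·111.32)² + (-0.064·93.86)²) = √(2.09427 + 36.08453) = 6.179 km
  P3: √((0.084·111.32)² + (-0.023·93.86)²) = √(87.43896 + 4.66033) = 9.597 km
  P4: √((0.037·111.32)² + (-0.064·93.86)²) = √(16.96484 + 36.08453) = 7.284 km
  → nearest: P2 (6.179 km)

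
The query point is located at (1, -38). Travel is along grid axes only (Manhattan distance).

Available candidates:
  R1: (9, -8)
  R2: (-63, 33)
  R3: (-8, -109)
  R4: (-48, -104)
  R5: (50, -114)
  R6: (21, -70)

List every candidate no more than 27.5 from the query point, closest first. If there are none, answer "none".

Distances from (1, -38):
R1: 38
R2: 135
R3: 80
R4: 115
R5: 125
R6: 52
Threshold 27.5: none within range.

none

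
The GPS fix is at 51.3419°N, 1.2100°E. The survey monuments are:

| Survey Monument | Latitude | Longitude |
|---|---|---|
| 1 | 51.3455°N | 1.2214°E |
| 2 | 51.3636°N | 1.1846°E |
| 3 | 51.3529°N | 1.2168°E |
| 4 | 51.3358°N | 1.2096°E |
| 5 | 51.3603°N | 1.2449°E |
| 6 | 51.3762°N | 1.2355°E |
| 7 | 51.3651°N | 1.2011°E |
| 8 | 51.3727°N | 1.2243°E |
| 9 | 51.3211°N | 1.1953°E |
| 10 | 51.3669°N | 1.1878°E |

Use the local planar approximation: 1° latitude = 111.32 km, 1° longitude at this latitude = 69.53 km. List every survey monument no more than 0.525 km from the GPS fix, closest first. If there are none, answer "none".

Distances from 51.3419°N, 1.2100°E:
1: √((0.0036·111.32)² + (0.0114·69.53)²) = √(0.160602 + 0.628281) = 0.8882 km
2: √((0.0217·111.32)² + (-0.0254·69.53)²) = √(5.835336 + 3.118975) = 2.9924 km
3: √((0.0110·111.32)² + (0.0068·69.53)²) = √(1.499449 + 0.223544) = 1.3126 km
4: √((-0.0061·111.32)² + (-0.0004·69.53)²) = √(0.461112 + 0.000774) = 0.6796 km
5: √((0.0184·111.32)² + (0.0349·69.53)²) = √(4.195484 + 5.888373) = 3.1755 km
6: √((0.0343·111.32)² + (0.0255·69.53)²) = √(14.579232 + 3.143582) = 4.2098 km
7: √((0.0232·111.32)² + (-0.0089·69.53)²) = √(6.669947 + 0.382934) = 2.6557 km
8: √((0.0308·111.32)² + (0.0143·69.53)²) = √(11.755682 + 0.988591) = 3.5699 km
9: √((-0.0208·111.32)² + (-0.0147·69.53)²) = √(5.361336 + 1.044670) = 2.5310 km
10: √((0.0250·111.32)² + (-0.0222·69.53)²) = √(7.745089 + 2.382596) = 3.1824 km
Threshold 0.525 km: none within range.

none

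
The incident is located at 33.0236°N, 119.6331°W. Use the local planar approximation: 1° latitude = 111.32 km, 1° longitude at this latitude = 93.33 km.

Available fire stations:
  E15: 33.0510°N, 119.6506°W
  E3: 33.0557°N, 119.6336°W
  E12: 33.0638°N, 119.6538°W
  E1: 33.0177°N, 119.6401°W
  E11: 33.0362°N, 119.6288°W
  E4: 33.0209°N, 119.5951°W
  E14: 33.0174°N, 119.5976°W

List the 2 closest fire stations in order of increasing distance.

Distances from 33.0236°N, 119.6331°W:
E15: √((0.0274·111.32)² + (-0.0175·93.33)²) = √(9.303525 + 2.667587) = 3.4599 km
E3: √((0.0321·111.32)² + (-0.0005·93.33)²) = √(12.768987 + 0.002178) = 3.5737 km
E12: √((0.0402·111.32)² + (-0.0207·93.33)²) = √(20.026198 + 3.732357) = 4.8743 km
E1: √((-0.0059·111.32)² + (-0.0070·93.33)²) = √(0.431370 + 0.426814) = 0.9264 km
E11: √((0.0126·111.32)² + (0.0043·93.33)²) = √(1.967377 + 0.161057) = 1.4589 km
E4: √((-0.0027·111.32)² + (0.0380·93.33)²) = √(0.090339 + 12.577946) = 3.5593 km
E14: √((-0.0062·111.32)² + (0.0355·93.33)²) = √(0.476354 + 10.977394) = 3.3843 km
Sorted: E1 (0.9264 km) < E11 (1.4589 km) < E14 (3.3843 km) < E15 (3.4599 km) < …

E1, E11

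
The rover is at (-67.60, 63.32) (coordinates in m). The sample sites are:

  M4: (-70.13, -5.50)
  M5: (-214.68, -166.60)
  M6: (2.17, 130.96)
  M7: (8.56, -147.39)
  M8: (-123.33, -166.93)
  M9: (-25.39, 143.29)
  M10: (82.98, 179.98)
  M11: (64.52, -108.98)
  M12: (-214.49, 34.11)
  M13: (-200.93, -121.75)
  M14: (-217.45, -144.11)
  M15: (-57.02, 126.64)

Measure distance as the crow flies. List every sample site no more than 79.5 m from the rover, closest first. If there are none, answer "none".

Distances from (-67.60, 63.32):
M4: √((-2.53)² + (-68.82)²) = √(6.4009 + 4736.1924) = 68.87 m
M5: √((-147.08)² + (-229.92)²) = √(21632.5264 + 52863.2064) = 272.94 m
M6: √((69.77)² + (67.64)²) = √(4867.8529 + 4575.1696) = 97.18 m
M7: √((76.16)² + (-210.71)²) = √(5800.3456 + 44398.7041) = 224.05 m
M8: √((-55.73)² + (-230.25)²) = √(3105.8329 + 53015.0625) = 236.90 m
M9: √((42.21)² + (79.97)²) = √(1781.6841 + 6395.2009) = 90.43 m
M10: √((150.58)² + (116.66)²) = √(22674.3364 + 13609.5556) = 190.48 m
M11: √((132.12)² + (-172.30)²) = √(17455.6944 + 29687.2900) = 217.12 m
M12: √((-146.89)² + (-29.21)²) = √(21576.6721 + 853.2241) = 149.77 m
M13: √((-133.33)² + (-185.07)²) = √(17776.8889 + 34250.9049) = 228.10 m
M14: √((-149.85)² + (-207.43)²) = √(22455.0225 + 43027.2049) = 255.89 m
M15: √((10.58)² + (63.32)²) = √(111.9364 + 4009.4224) = 64.20 m
Threshold 79.5 m: M15 (64.20 m), M4 (68.87 m) are within range.

M15, M4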